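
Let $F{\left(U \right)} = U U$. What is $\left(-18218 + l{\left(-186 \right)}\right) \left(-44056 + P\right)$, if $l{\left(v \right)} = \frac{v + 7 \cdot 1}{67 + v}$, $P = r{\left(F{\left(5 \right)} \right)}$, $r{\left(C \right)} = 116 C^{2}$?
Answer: $- \frac{61659850772}{119} \approx -5.1815 \cdot 10^{8}$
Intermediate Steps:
$F{\left(U \right)} = U^{2}$
$P = 72500$ ($P = 116 \left(5^{2}\right)^{2} = 116 \cdot 25^{2} = 116 \cdot 625 = 72500$)
$l{\left(v \right)} = \frac{7 + v}{67 + v}$ ($l{\left(v \right)} = \frac{v + 7}{67 + v} = \frac{7 + v}{67 + v}$)
$\left(-18218 + l{\left(-186 \right)}\right) \left(-44056 + P\right) = \left(-18218 + \frac{7 - 186}{67 - 186}\right) \left(-44056 + 72500\right) = \left(-18218 + \frac{1}{-119} \left(-179\right)\right) 28444 = \left(-18218 - - \frac{179}{119}\right) 28444 = \left(-18218 + \frac{179}{119}\right) 28444 = \left(- \frac{2167763}{119}\right) 28444 = - \frac{61659850772}{119}$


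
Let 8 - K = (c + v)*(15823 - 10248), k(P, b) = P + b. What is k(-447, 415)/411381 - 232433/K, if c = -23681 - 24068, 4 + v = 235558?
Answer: 2300522527/15952637045901 ≈ 0.00014421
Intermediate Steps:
v = 235554 (v = -4 + 235558 = 235554)
c = -47749
K = -1047012867 (K = 8 - (-47749 + 235554)*(15823 - 10248) = 8 - 187805*5575 = 8 - 1*1047012875 = 8 - 1047012875 = -1047012867)
k(-447, 415)/411381 - 232433/K = (-447 + 415)/411381 - 232433/(-1047012867) = -32*1/411381 - 232433*(-1/1047012867) = -32/411381 + 232433/1047012867 = 2300522527/15952637045901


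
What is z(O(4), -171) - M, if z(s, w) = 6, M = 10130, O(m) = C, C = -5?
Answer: -10124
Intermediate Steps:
O(m) = -5
z(O(4), -171) - M = 6 - 1*10130 = 6 - 10130 = -10124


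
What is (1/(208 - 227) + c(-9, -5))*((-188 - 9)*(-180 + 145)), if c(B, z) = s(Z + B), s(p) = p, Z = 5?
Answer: -530915/19 ≈ -27943.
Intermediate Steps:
c(B, z) = 5 + B
(1/(208 - 227) + c(-9, -5))*((-188 - 9)*(-180 + 145)) = (1/(208 - 227) + (5 - 9))*((-188 - 9)*(-180 + 145)) = (1/(-19) - 4)*(-197*(-35)) = (-1/19 - 4)*6895 = -77/19*6895 = -530915/19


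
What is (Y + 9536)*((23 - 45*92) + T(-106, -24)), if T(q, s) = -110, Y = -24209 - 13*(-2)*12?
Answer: 60703947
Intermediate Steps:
Y = -23897 (Y = -24209 - (-26)*12 = -24209 - 1*(-312) = -24209 + 312 = -23897)
(Y + 9536)*((23 - 45*92) + T(-106, -24)) = (-23897 + 9536)*((23 - 45*92) - 110) = -14361*((23 - 4140) - 110) = -14361*(-4117 - 110) = -14361*(-4227) = 60703947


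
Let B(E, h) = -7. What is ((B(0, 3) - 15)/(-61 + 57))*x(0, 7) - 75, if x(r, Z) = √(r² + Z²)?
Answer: -73/2 ≈ -36.500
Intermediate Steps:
x(r, Z) = √(Z² + r²)
((B(0, 3) - 15)/(-61 + 57))*x(0, 7) - 75 = ((-7 - 15)/(-61 + 57))*√(7² + 0²) - 75 = (-22/(-4))*√(49 + 0) - 75 = (-22*(-¼))*√49 - 75 = (11/2)*7 - 75 = 77/2 - 75 = -73/2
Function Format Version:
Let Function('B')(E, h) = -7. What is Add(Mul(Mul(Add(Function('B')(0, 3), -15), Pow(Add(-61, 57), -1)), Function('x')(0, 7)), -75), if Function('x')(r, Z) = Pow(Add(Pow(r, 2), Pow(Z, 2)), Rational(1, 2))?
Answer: Rational(-73, 2) ≈ -36.500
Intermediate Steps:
Function('x')(r, Z) = Pow(Add(Pow(Z, 2), Pow(r, 2)), Rational(1, 2))
Add(Mul(Mul(Add(Function('B')(0, 3), -15), Pow(Add(-61, 57), -1)), Function('x')(0, 7)), -75) = Add(Mul(Mul(Add(-7, -15), Pow(Add(-61, 57), -1)), Pow(Add(Pow(7, 2), Pow(0, 2)), Rational(1, 2))), -75) = Add(Mul(Mul(-22, Pow(-4, -1)), Pow(Add(49, 0), Rational(1, 2))), -75) = Add(Mul(Mul(-22, Rational(-1, 4)), Pow(49, Rational(1, 2))), -75) = Add(Mul(Rational(11, 2), 7), -75) = Add(Rational(77, 2), -75) = Rational(-73, 2)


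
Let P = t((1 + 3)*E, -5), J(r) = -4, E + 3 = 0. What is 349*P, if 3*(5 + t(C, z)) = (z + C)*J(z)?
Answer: 18497/3 ≈ 6165.7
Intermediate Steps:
E = -3 (E = -3 + 0 = -3)
t(C, z) = -5 - 4*C/3 - 4*z/3 (t(C, z) = -5 + ((z + C)*(-4))/3 = -5 + ((C + z)*(-4))/3 = -5 + (-4*C - 4*z)/3 = -5 + (-4*C/3 - 4*z/3) = -5 - 4*C/3 - 4*z/3)
P = 53/3 (P = -5 - 4*(1 + 3)*(-3)/3 - 4/3*(-5) = -5 - 16*(-3)/3 + 20/3 = -5 - 4/3*(-12) + 20/3 = -5 + 16 + 20/3 = 53/3 ≈ 17.667)
349*P = 349*(53/3) = 18497/3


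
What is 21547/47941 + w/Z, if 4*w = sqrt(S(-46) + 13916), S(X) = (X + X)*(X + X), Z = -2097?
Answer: 21547/47941 - sqrt(5595)/4194 ≈ 0.43161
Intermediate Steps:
S(X) = 4*X**2 (S(X) = (2*X)*(2*X) = 4*X**2)
w = sqrt(5595)/2 (w = sqrt(4*(-46)**2 + 13916)/4 = sqrt(4*2116 + 13916)/4 = sqrt(8464 + 13916)/4 = sqrt(22380)/4 = (2*sqrt(5595))/4 = sqrt(5595)/2 ≈ 37.400)
21547/47941 + w/Z = 21547/47941 + (sqrt(5595)/2)/(-2097) = 21547*(1/47941) + (sqrt(5595)/2)*(-1/2097) = 21547/47941 - sqrt(5595)/4194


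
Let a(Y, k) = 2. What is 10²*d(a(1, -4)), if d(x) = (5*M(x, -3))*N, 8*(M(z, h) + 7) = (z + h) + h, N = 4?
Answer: -15000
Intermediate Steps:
M(z, h) = -7 + h/4 + z/8 (M(z, h) = -7 + ((z + h) + h)/8 = -7 + ((h + z) + h)/8 = -7 + (z + 2*h)/8 = -7 + (h/4 + z/8) = -7 + h/4 + z/8)
d(x) = -155 + 5*x/2 (d(x) = (5*(-7 + (¼)*(-3) + x/8))*4 = (5*(-7 - ¾ + x/8))*4 = (5*(-31/4 + x/8))*4 = (-155/4 + 5*x/8)*4 = -155 + 5*x/2)
10²*d(a(1, -4)) = 10²*(-155 + (5/2)*2) = 100*(-155 + 5) = 100*(-150) = -15000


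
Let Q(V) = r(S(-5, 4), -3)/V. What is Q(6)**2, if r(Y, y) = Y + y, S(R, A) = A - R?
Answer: 1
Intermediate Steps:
Q(V) = 6/V (Q(V) = ((4 - 1*(-5)) - 3)/V = ((4 + 5) - 3)/V = (9 - 3)/V = 6/V)
Q(6)**2 = (6/6)**2 = (6*(1/6))**2 = 1**2 = 1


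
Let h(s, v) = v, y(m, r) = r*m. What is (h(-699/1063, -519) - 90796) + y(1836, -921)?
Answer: -1782271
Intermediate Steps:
y(m, r) = m*r
(h(-699/1063, -519) - 90796) + y(1836, -921) = (-519 - 90796) + 1836*(-921) = -91315 - 1690956 = -1782271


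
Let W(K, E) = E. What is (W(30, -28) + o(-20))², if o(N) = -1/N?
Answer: 312481/400 ≈ 781.20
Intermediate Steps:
(W(30, -28) + o(-20))² = (-28 - 1/(-20))² = (-28 - 1*(-1/20))² = (-28 + 1/20)² = (-559/20)² = 312481/400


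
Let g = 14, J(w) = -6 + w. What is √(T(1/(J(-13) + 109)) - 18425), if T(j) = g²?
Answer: I*√18229 ≈ 135.01*I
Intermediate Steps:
T(j) = 196 (T(j) = 14² = 196)
√(T(1/(J(-13) + 109)) - 18425) = √(196 - 18425) = √(-18229) = I*√18229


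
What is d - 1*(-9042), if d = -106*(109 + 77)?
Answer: -10674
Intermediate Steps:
d = -19716 (d = -106*186 = -19716)
d - 1*(-9042) = -19716 - 1*(-9042) = -19716 + 9042 = -10674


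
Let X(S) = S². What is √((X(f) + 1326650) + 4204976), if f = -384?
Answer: √5679082 ≈ 2383.1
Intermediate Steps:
√((X(f) + 1326650) + 4204976) = √(((-384)² + 1326650) + 4204976) = √((147456 + 1326650) + 4204976) = √(1474106 + 4204976) = √5679082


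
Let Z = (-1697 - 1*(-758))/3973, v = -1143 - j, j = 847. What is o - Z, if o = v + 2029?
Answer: 155886/3973 ≈ 39.236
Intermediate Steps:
v = -1990 (v = -1143 - 1*847 = -1143 - 847 = -1990)
o = 39 (o = -1990 + 2029 = 39)
Z = -939/3973 (Z = (-1697 + 758)*(1/3973) = -939*1/3973 = -939/3973 ≈ -0.23635)
o - Z = 39 - 1*(-939/3973) = 39 + 939/3973 = 155886/3973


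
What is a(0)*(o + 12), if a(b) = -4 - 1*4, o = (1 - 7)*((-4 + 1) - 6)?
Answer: -528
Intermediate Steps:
o = 54 (o = -6*(-3 - 6) = -6*(-9) = 54)
a(b) = -8 (a(b) = -4 - 4 = -8)
a(0)*(o + 12) = -8*(54 + 12) = -8*66 = -528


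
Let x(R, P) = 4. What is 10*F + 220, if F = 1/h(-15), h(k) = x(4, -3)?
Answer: 445/2 ≈ 222.50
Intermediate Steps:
h(k) = 4
F = ¼ (F = 1/4 = ¼ ≈ 0.25000)
10*F + 220 = 10*(¼) + 220 = 5/2 + 220 = 445/2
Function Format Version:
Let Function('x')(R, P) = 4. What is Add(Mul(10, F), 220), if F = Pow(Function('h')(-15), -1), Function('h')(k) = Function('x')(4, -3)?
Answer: Rational(445, 2) ≈ 222.50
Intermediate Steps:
Function('h')(k) = 4
F = Rational(1, 4) (F = Pow(4, -1) = Rational(1, 4) ≈ 0.25000)
Add(Mul(10, F), 220) = Add(Mul(10, Rational(1, 4)), 220) = Add(Rational(5, 2), 220) = Rational(445, 2)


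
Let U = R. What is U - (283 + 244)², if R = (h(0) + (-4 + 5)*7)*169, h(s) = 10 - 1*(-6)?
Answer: -273842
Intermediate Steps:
h(s) = 16 (h(s) = 10 + 6 = 16)
R = 3887 (R = (16 + (-4 + 5)*7)*169 = (16 + 1*7)*169 = (16 + 7)*169 = 23*169 = 3887)
U = 3887
U - (283 + 244)² = 3887 - (283 + 244)² = 3887 - 1*527² = 3887 - 1*277729 = 3887 - 277729 = -273842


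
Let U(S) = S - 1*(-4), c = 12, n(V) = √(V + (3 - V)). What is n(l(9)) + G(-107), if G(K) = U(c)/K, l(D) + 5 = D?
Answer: -16/107 + √3 ≈ 1.5825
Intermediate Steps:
l(D) = -5 + D
n(V) = √3
U(S) = 4 + S (U(S) = S + 4 = 4 + S)
G(K) = 16/K (G(K) = (4 + 12)/K = 16/K)
n(l(9)) + G(-107) = √3 + 16/(-107) = √3 + 16*(-1/107) = √3 - 16/107 = -16/107 + √3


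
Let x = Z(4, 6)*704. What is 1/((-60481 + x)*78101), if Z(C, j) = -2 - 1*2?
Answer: -1/4943558997 ≈ -2.0228e-10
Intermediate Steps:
Z(C, j) = -4 (Z(C, j) = -2 - 2 = -4)
x = -2816 (x = -4*704 = -2816)
1/((-60481 + x)*78101) = 1/(-60481 - 2816*78101) = (1/78101)/(-63297) = -1/63297*1/78101 = -1/4943558997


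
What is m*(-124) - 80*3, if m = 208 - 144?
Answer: -8176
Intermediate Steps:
m = 64
m*(-124) - 80*3 = 64*(-124) - 80*3 = -7936 - 240 = -8176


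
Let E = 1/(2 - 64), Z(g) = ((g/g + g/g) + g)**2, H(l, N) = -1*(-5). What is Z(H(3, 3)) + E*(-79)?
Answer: 3117/62 ≈ 50.274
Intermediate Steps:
H(l, N) = 5
Z(g) = (2 + g)**2 (Z(g) = ((1 + 1) + g)**2 = (2 + g)**2)
E = -1/62 (E = 1/(-62) = -1/62 ≈ -0.016129)
Z(H(3, 3)) + E*(-79) = (2 + 5)**2 - 1/62*(-79) = 7**2 + 79/62 = 49 + 79/62 = 3117/62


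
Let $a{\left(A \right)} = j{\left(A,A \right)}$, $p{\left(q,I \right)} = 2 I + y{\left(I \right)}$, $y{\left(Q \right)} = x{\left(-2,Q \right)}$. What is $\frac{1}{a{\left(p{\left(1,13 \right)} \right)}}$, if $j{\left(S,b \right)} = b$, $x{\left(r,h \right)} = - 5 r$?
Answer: $\frac{1}{36} \approx 0.027778$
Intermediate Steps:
$y{\left(Q \right)} = 10$ ($y{\left(Q \right)} = \left(-5\right) \left(-2\right) = 10$)
$p{\left(q,I \right)} = 10 + 2 I$ ($p{\left(q,I \right)} = 2 I + 10 = 10 + 2 I$)
$a{\left(A \right)} = A$
$\frac{1}{a{\left(p{\left(1,13 \right)} \right)}} = \frac{1}{10 + 2 \cdot 13} = \frac{1}{10 + 26} = \frac{1}{36}$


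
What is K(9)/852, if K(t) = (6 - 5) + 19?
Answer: 5/213 ≈ 0.023474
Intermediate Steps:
K(t) = 20 (K(t) = 1 + 19 = 20)
K(9)/852 = 20/852 = 20*(1/852) = 5/213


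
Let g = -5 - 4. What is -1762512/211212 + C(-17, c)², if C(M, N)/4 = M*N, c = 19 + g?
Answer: 8138555524/17601 ≈ 4.6239e+5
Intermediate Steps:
g = -9
c = 10 (c = 19 - 9 = 10)
C(M, N) = 4*M*N (C(M, N) = 4*(M*N) = 4*M*N)
-1762512/211212 + C(-17, c)² = -1762512/211212 + (4*(-17)*10)² = -1762512*1/211212 + (-680)² = -146876/17601 + 462400 = 8138555524/17601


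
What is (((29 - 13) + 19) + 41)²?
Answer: 5776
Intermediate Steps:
(((29 - 13) + 19) + 41)² = ((16 + 19) + 41)² = (35 + 41)² = 76² = 5776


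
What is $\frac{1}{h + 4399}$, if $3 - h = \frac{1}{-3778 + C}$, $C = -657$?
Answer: $\frac{4435}{19522871} \approx 0.00022717$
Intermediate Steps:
$h = \frac{13306}{4435}$ ($h = 3 - \frac{1}{-3778 - 657} = 3 - \frac{1}{-4435} = 3 - - \frac{1}{4435} = 3 + \frac{1}{4435} = \frac{13306}{4435} \approx 3.0002$)
$\frac{1}{h + 4399} = \frac{1}{\frac{13306}{4435} + 4399} = \frac{1}{\frac{19522871}{4435}} = \frac{4435}{19522871}$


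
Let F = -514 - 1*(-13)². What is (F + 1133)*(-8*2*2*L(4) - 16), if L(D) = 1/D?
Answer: -10800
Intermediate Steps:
F = -683 (F = -514 - 1*169 = -514 - 169 = -683)
(F + 1133)*(-8*2*2*L(4) - 16) = (-683 + 1133)*(-8*2*2/4 - 16) = 450*(-32/4 - 16) = 450*(-8*1 - 16) = 450*(-8 - 16) = 450*(-24) = -10800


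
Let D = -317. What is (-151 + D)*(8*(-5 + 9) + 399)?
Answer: -201708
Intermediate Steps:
(-151 + D)*(8*(-5 + 9) + 399) = (-151 - 317)*(8*(-5 + 9) + 399) = -468*(8*4 + 399) = -468*(32 + 399) = -468*431 = -201708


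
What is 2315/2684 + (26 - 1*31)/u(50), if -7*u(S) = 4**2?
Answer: 32745/10736 ≈ 3.0500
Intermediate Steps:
u(S) = -16/7 (u(S) = -1/7*4**2 = -1/7*16 = -16/7)
2315/2684 + (26 - 1*31)/u(50) = 2315/2684 + (26 - 1*31)/(-16/7) = 2315*(1/2684) + (26 - 31)*(-7/16) = 2315/2684 - 5*(-7/16) = 2315/2684 + 35/16 = 32745/10736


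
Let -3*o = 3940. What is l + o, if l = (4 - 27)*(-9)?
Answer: -3319/3 ≈ -1106.3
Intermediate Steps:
o = -3940/3 (o = -⅓*3940 = -3940/3 ≈ -1313.3)
l = 207 (l = -23*(-9) = 207)
l + o = 207 - 3940/3 = -3319/3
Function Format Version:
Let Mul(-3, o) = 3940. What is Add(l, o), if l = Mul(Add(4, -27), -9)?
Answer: Rational(-3319, 3) ≈ -1106.3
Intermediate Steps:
o = Rational(-3940, 3) (o = Mul(Rational(-1, 3), 3940) = Rational(-3940, 3) ≈ -1313.3)
l = 207 (l = Mul(-23, -9) = 207)
Add(l, o) = Add(207, Rational(-3940, 3)) = Rational(-3319, 3)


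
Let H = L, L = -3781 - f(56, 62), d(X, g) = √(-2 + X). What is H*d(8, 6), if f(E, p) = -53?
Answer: -3728*√6 ≈ -9131.7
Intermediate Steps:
L = -3728 (L = -3781 - 1*(-53) = -3781 + 53 = -3728)
H = -3728
H*d(8, 6) = -3728*√(-2 + 8) = -3728*√6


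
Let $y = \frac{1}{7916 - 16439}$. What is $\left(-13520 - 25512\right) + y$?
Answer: $- \frac{332669737}{8523} \approx -39032.0$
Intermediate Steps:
$y = - \frac{1}{8523}$ ($y = \frac{1}{-8523} = - \frac{1}{8523} \approx -0.00011733$)
$\left(-13520 - 25512\right) + y = \left(-13520 - 25512\right) - \frac{1}{8523} = -39032 - \frac{1}{8523} = - \frac{332669737}{8523}$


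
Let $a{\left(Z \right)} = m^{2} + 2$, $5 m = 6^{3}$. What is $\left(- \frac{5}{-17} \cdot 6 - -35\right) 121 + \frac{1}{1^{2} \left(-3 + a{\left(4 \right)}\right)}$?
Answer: $\frac{207439400}{46631} \approx 4448.5$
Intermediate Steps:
$m = \frac{216}{5}$ ($m = \frac{6^{3}}{5} = \frac{1}{5} \cdot 216 = \frac{216}{5} \approx 43.2$)
$a{\left(Z \right)} = \frac{46706}{25}$ ($a{\left(Z \right)} = \left(\frac{216}{5}\right)^{2} + 2 = \frac{46656}{25} + 2 = \frac{46706}{25}$)
$\left(- \frac{5}{-17} \cdot 6 - -35\right) 121 + \frac{1}{1^{2} \left(-3 + a{\left(4 \right)}\right)} = \left(- \frac{5}{-17} \cdot 6 - -35\right) 121 + \frac{1}{1^{2} \left(-3 + \frac{46706}{25}\right)} = \left(\left(-5\right) \left(- \frac{1}{17}\right) 6 + 35\right) 121 + \frac{1}{1 \cdot \frac{46631}{25}} = \left(\frac{5}{17} \cdot 6 + 35\right) 121 + \frac{1}{\frac{46631}{25}} = \left(\frac{30}{17} + 35\right) 121 + \frac{25}{46631} = \frac{625}{17} \cdot 121 + \frac{25}{46631} = \frac{75625}{17} + \frac{25}{46631} = \frac{207439400}{46631}$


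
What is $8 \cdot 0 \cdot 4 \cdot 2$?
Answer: $0$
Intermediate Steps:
$8 \cdot 0 \cdot 4 \cdot 2 = 8 \cdot 0 \cdot 2 = 0 \cdot 2 = 0$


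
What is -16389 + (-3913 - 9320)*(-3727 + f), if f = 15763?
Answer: -159288777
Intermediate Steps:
-16389 + (-3913 - 9320)*(-3727 + f) = -16389 + (-3913 - 9320)*(-3727 + 15763) = -16389 - 13233*12036 = -16389 - 159272388 = -159288777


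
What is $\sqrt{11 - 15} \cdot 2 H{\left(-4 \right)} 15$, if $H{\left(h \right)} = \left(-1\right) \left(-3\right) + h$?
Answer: $- 60 i \approx - 60.0 i$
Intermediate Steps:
$H{\left(h \right)} = 3 + h$
$\sqrt{11 - 15} \cdot 2 H{\left(-4 \right)} 15 = \sqrt{11 - 15} \cdot 2 \left(3 - 4\right) 15 = \sqrt{-4} \cdot 2 \left(-1\right) 15 = 2 i \left(-2\right) 15 = - 4 i 15 = - 60 i$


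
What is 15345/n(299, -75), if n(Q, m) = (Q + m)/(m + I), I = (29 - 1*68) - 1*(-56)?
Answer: -445005/112 ≈ -3973.3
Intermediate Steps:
I = 17 (I = (29 - 68) + 56 = -39 + 56 = 17)
n(Q, m) = (Q + m)/(17 + m) (n(Q, m) = (Q + m)/(m + 17) = (Q + m)/(17 + m))
15345/n(299, -75) = 15345/(((299 - 75)/(17 - 75))) = 15345/((224/(-58))) = 15345/((-1/58*224)) = 15345/(-112/29) = 15345*(-29/112) = -445005/112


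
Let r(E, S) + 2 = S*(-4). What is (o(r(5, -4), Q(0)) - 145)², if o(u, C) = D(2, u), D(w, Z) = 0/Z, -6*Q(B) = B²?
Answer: 21025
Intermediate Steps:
Q(B) = -B²/6
r(E, S) = -2 - 4*S (r(E, S) = -2 + S*(-4) = -2 - 4*S)
D(w, Z) = 0
o(u, C) = 0
(o(r(5, -4), Q(0)) - 145)² = (0 - 145)² = (-145)² = 21025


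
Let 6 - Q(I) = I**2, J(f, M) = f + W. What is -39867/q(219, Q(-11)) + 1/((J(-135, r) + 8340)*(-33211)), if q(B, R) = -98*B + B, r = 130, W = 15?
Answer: 37400235467/19928592660 ≈ 1.8767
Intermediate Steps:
J(f, M) = 15 + f (J(f, M) = f + 15 = 15 + f)
Q(I) = 6 - I**2
q(B, R) = -97*B
-39867/q(219, Q(-11)) + 1/((J(-135, r) + 8340)*(-33211)) = -39867/((-97*219)) + 1/(((15 - 135) + 8340)*(-33211)) = -39867/(-21243) - 1/33211/(-120 + 8340) = -39867*(-1/21243) - 1/33211/8220 = 137/73 + (1/8220)*(-1/33211) = 137/73 - 1/272994420 = 37400235467/19928592660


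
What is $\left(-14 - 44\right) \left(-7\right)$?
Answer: $406$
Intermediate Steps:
$\left(-14 - 44\right) \left(-7\right) = \left(-58\right) \left(-7\right) = 406$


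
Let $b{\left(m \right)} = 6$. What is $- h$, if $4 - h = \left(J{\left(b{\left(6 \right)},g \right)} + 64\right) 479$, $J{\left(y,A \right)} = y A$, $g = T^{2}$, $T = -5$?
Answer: $102502$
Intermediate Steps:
$g = 25$ ($g = \left(-5\right)^{2} = 25$)
$J{\left(y,A \right)} = A y$
$h = -102502$ ($h = 4 - \left(25 \cdot 6 + 64\right) 479 = 4 - \left(150 + 64\right) 479 = 4 - 214 \cdot 479 = 4 - 102506 = -102502$)
$- h = \left(-1\right) \left(-102502\right) = 102502$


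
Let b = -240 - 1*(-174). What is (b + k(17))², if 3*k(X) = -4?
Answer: 40804/9 ≈ 4533.8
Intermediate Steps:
k(X) = -4/3 (k(X) = (⅓)*(-4) = -4/3)
b = -66 (b = -240 + 174 = -66)
(b + k(17))² = (-66 - 4/3)² = (-202/3)² = 40804/9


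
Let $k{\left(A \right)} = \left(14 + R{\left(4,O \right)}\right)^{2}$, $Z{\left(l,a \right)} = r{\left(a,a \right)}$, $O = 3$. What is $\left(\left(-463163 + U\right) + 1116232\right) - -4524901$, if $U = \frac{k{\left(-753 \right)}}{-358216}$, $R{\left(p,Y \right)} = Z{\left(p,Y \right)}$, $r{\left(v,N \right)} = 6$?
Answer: $\frac{231853962640}{44777} \approx 5.178 \cdot 10^{6}$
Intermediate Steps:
$Z{\left(l,a \right)} = 6$
$R{\left(p,Y \right)} = 6$
$k{\left(A \right)} = 400$ ($k{\left(A \right)} = \left(14 + 6\right)^{2} = 20^{2} = 400$)
$U = - \frac{50}{44777}$ ($U = \frac{400}{-358216} = 400 \left(- \frac{1}{358216}\right) = - \frac{50}{44777} \approx -0.0011166$)
$\left(\left(-463163 + U\right) + 1116232\right) - -4524901 = \left(\left(-463163 - \frac{50}{44777}\right) + 1116232\right) - -4524901 = \left(- \frac{20739049701}{44777} + 1116232\right) + 4524901 = \frac{29242470563}{44777} + 4524901 = \frac{231853962640}{44777}$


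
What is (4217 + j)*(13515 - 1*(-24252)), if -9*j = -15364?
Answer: 671207713/3 ≈ 2.2374e+8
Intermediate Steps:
j = 15364/9 (j = -1/9*(-15364) = 15364/9 ≈ 1707.1)
(4217 + j)*(13515 - 1*(-24252)) = (4217 + 15364/9)*(13515 - 1*(-24252)) = 53317*(13515 + 24252)/9 = (53317/9)*37767 = 671207713/3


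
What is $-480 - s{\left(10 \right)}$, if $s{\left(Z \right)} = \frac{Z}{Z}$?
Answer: $-481$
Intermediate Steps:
$s{\left(Z \right)} = 1$
$-480 - s{\left(10 \right)} = -480 - 1 = -481$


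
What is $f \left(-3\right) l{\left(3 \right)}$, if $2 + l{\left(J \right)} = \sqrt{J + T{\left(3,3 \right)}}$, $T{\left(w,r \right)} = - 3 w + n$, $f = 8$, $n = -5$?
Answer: $48 - 24 i \sqrt{11} \approx 48.0 - 79.599 i$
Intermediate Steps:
$T{\left(w,r \right)} = -5 - 3 w$ ($T{\left(w,r \right)} = - 3 w - 5 = -5 - 3 w$)
$l{\left(J \right)} = -2 + \sqrt{-14 + J}$ ($l{\left(J \right)} = -2 + \sqrt{J - 14} = -2 + \sqrt{-14 + J}$)
$f \left(-3\right) l{\left(3 \right)} = 8 \left(-3\right) \left(-2 + \sqrt{-14 + 3}\right) = - 24 \left(-2 + \sqrt{-11}\right) = - 24 \left(-2 + i \sqrt{11}\right) = 48 - 24 i \sqrt{11}$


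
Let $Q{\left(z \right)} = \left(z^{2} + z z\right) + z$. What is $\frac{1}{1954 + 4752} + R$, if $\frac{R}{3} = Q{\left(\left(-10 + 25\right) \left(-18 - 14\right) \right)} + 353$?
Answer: $\frac{9267819415}{6706} \approx 1.382 \cdot 10^{6}$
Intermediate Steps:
$Q{\left(z \right)} = z + 2 z^{2}$ ($Q{\left(z \right)} = \left(z^{2} + z^{2}\right) + z = 2 z^{2} + z = z + 2 z^{2}$)
$R = 1382019$ ($R = 3 \left(\left(-10 + 25\right) \left(-18 - 14\right) \left(1 + 2 \left(-10 + 25\right) \left(-18 - 14\right)\right) + 353\right) = 3 \left(15 \left(-32\right) \left(1 + 2 \cdot 15 \left(-32\right)\right) + 353\right) = 3 \left(- 480 \left(1 + 2 \left(-480\right)\right) + 353\right) = 3 \left(- 480 \left(1 - 960\right) + 353\right) = 3 \left(\left(-480\right) \left(-959\right) + 353\right) = 3 \left(460320 + 353\right) = 3 \cdot 460673 = 1382019$)
$\frac{1}{1954 + 4752} + R = \frac{1}{1954 + 4752} + 1382019 = \frac{1}{6706} + 1382019 = \frac{9267819415}{6706}$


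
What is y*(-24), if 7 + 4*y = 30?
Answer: -138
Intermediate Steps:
y = 23/4 (y = -7/4 + (¼)*30 = -7/4 + 15/2 = 23/4 ≈ 5.7500)
y*(-24) = (23/4)*(-24) = -138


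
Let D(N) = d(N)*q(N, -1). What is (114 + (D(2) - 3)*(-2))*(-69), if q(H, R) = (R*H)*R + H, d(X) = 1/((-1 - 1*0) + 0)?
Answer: -8832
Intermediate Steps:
d(X) = -1 (d(X) = 1/((-1 + 0) + 0) = 1/(-1 + 0) = 1/(-1) = -1)
q(H, R) = H + H*R² (q(H, R) = (H*R)*R + H = H*R² + H = H + H*R²)
D(N) = -2*N (D(N) = -N*(1 + (-1)²) = -N*(1 + 1) = -N*2 = -2*N)
(114 + (D(2) - 3)*(-2))*(-69) = (114 + (-2*2 - 3)*(-2))*(-69) = (114 + (-4 - 3)*(-2))*(-69) = (114 - 7*(-2))*(-69) = (114 + 14)*(-69) = 128*(-69) = -8832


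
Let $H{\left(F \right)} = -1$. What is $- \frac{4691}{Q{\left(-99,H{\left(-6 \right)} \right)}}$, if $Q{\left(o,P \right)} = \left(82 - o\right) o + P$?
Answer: $\frac{4691}{17920} \approx 0.26177$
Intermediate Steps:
$Q{\left(o,P \right)} = P + o \left(82 - o\right)$ ($Q{\left(o,P \right)} = o \left(82 - o\right) + P = P + o \left(82 - o\right)$)
$- \frac{4691}{Q{\left(-99,H{\left(-6 \right)} \right)}} = - \frac{4691}{-1 - \left(-99\right)^{2} + 82 \left(-99\right)} = - \frac{4691}{-1 - 9801 - 8118} = - \frac{4691}{-17920} = \left(-4691\right) \left(- \frac{1}{17920}\right) = \frac{4691}{17920}$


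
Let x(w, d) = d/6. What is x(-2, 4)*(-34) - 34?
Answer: -170/3 ≈ -56.667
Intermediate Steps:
x(w, d) = d/6 (x(w, d) = d*(⅙) = d/6)
x(-2, 4)*(-34) - 34 = ((⅙)*4)*(-34) - 34 = (⅔)*(-34) - 34 = -68/3 - 34 = -170/3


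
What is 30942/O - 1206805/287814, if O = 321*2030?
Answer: -129580800227/31258039470 ≈ -4.1455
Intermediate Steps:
O = 651630
30942/O - 1206805/287814 = 30942/651630 - 1206805/287814 = 30942*(1/651630) - 1206805*1/287814 = 5157/108605 - 1206805/287814 = -129580800227/31258039470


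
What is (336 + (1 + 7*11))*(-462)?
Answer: -191268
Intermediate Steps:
(336 + (1 + 7*11))*(-462) = (336 + (1 + 77))*(-462) = (336 + 78)*(-462) = 414*(-462) = -191268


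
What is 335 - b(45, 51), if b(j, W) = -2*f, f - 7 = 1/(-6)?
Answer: 1046/3 ≈ 348.67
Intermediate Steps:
f = 41/6 (f = 7 + 1/(-6) = 7 - ⅙ = 41/6 ≈ 6.8333)
b(j, W) = -41/3 (b(j, W) = -2*41/6 = -41/3)
335 - b(45, 51) = 335 - 1*(-41/3) = 335 + 41/3 = 1046/3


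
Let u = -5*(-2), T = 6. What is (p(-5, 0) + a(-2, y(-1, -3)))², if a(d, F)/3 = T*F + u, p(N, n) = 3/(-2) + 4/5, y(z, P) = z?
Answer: 12769/100 ≈ 127.69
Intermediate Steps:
u = 10
p(N, n) = -7/10 (p(N, n) = 3*(-½) + 4*(⅕) = -3/2 + ⅘ = -7/10)
a(d, F) = 30 + 18*F (a(d, F) = 3*(6*F + 10) = 3*(10 + 6*F) = 30 + 18*F)
(p(-5, 0) + a(-2, y(-1, -3)))² = (-7/10 + (30 + 18*(-1)))² = (-7/10 + (30 - 18))² = (-7/10 + 12)² = (113/10)² = 12769/100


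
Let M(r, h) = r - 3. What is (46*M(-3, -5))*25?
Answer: -6900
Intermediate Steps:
M(r, h) = -3 + r
(46*M(-3, -5))*25 = (46*(-3 - 3))*25 = (46*(-6))*25 = -276*25 = -6900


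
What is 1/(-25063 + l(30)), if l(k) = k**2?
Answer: -1/24163 ≈ -4.1386e-5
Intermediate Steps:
1/(-25063 + l(30)) = 1/(-25063 + 30**2) = 1/(-25063 + 900) = 1/(-24163) = -1/24163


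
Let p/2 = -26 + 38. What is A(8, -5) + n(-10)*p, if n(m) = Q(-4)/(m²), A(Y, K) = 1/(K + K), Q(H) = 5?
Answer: 11/10 ≈ 1.1000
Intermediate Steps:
A(Y, K) = 1/(2*K)
p = 24 (p = 2*(-26 + 38) = 2*12 = 24)
n(m) = 5/m² (n(m) = 5/(m²) = 5/m²)
A(8, -5) + n(-10)*p = (½)/(-5) + (5/(-10)²)*24 = (½)*(-⅕) + (5*(1/100))*24 = -⅒ + (1/20)*24 = -⅒ + 6/5 = 11/10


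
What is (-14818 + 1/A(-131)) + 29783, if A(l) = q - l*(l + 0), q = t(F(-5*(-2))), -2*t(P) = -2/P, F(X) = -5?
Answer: 1284086785/85806 ≈ 14965.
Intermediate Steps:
t(P) = 1/P (t(P) = -(-1)/P = 1/P)
q = -⅕ (q = 1/(-5) = -⅕ ≈ -0.20000)
A(l) = -⅕ - l² (A(l) = -⅕ - l*(l + 0) = -⅕ - l*l = -⅕ - l²)
(-14818 + 1/A(-131)) + 29783 = (-14818 + 1/(-⅕ - 1*(-131)²)) + 29783 = (-14818 + 1/(-⅕ - 1*17161)) + 29783 = (-14818 + 1/(-⅕ - 17161)) + 29783 = (-14818 + 1/(-85806/5)) + 29783 = (-14818 - 5/85806) + 29783 = -1271473313/85806 + 29783 = 1284086785/85806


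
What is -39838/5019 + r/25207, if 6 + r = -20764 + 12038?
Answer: -149717482/18073419 ≈ -8.2838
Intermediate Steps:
r = -8732 (r = -6 + (-20764 + 12038) = -6 - 8726 = -8732)
-39838/5019 + r/25207 = -39838/5019 - 8732/25207 = -149717482/18073419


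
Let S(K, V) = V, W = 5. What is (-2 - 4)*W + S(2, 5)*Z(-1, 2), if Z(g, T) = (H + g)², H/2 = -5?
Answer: 575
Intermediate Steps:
H = -10 (H = 2*(-5) = -10)
Z(g, T) = (-10 + g)²
(-2 - 4)*W + S(2, 5)*Z(-1, 2) = (-2 - 4)*5 + 5*(-10 - 1)² = -6*5 + 5*(-11)² = -30 + 5*121 = -30 + 605 = 575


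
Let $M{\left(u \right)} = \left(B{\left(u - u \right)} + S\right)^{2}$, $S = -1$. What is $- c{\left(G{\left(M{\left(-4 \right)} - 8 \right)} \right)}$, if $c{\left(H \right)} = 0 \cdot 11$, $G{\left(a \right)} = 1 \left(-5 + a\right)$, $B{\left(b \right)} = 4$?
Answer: $0$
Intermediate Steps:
$M{\left(u \right)} = 9$ ($M{\left(u \right)} = \left(4 - 1\right)^{2} = 3^{2} = 9$)
$G{\left(a \right)} = -5 + a$
$c{\left(H \right)} = 0$
$- c{\left(G{\left(M{\left(-4 \right)} - 8 \right)} \right)} = \left(-1\right) 0 = 0$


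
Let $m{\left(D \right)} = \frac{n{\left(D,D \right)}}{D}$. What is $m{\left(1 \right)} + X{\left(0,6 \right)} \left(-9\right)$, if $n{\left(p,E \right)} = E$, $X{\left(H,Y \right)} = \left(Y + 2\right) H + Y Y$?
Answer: $-323$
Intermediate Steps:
$X{\left(H,Y \right)} = Y^{2} + H \left(2 + Y\right)$ ($X{\left(H,Y \right)} = \left(2 + Y\right) H + Y^{2} = H \left(2 + Y\right) + Y^{2} = Y^{2} + H \left(2 + Y\right)$)
$m{\left(D \right)} = 1$ ($m{\left(D \right)} = \frac{D}{D} = 1$)
$m{\left(1 \right)} + X{\left(0,6 \right)} \left(-9\right) = 1 + \left(6^{2} + 2 \cdot 0 + 0 \cdot 6\right) \left(-9\right) = 1 + \left(36 + 0 + 0\right) \left(-9\right) = 1 + 36 \left(-9\right) = 1 - 324 = -323$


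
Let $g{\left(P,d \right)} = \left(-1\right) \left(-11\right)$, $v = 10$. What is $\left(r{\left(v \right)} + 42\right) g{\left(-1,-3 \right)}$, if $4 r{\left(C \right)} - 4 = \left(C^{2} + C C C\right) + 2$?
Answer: $\frac{7007}{2} \approx 3503.5$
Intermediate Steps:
$g{\left(P,d \right)} = 11$
$r{\left(C \right)} = \frac{3}{2} + \frac{C^{2}}{4} + \frac{C^{3}}{4}$ ($r{\left(C \right)} = 1 + \frac{\left(C^{2} + C C C\right) + 2}{4} = 1 + \frac{\left(C^{2} + C^{2} C\right) + 2}{4} = 1 + \frac{\left(C^{2} + C^{3}\right) + 2}{4} = 1 + \frac{2 + C^{2} + C^{3}}{4} = 1 + \left(\frac{1}{2} + \frac{C^{2}}{4} + \frac{C^{3}}{4}\right) = \frac{3}{2} + \frac{C^{2}}{4} + \frac{C^{3}}{4}$)
$\left(r{\left(v \right)} + 42\right) g{\left(-1,-3 \right)} = \left(\left(\frac{3}{2} + \frac{10^{2}}{4} + \frac{10^{3}}{4}\right) + 42\right) 11 = \left(\left(\frac{3}{2} + \frac{1}{4} \cdot 100 + \frac{1}{4} \cdot 1000\right) + 42\right) 11 = \left(\left(\frac{3}{2} + 25 + 250\right) + 42\right) 11 = \left(\frac{553}{2} + 42\right) 11 = \frac{637}{2} \cdot 11 = \frac{7007}{2}$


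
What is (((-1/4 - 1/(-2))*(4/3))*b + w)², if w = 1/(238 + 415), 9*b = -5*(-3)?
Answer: 10719076/34539129 ≈ 0.31035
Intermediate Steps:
b = 5/3 (b = (-5*(-3))/9 = (⅑)*15 = 5/3 ≈ 1.6667)
w = 1/653 ≈ 0.0015314
(((-1/4 - 1/(-2))*(4/3))*b + w)² = (((-1/4 - 1/(-2))*(4/3))*(5/3) + 1/653)² = (((-1*¼ - 1*(-½))*(4*(⅓)))*(5/3) + 1/653)² = (((-¼ + ½)*(4/3))*(5/3) + 1/653)² = (((¼)*(4/3))*(5/3) + 1/653)² = ((⅓)*(5/3) + 1/653)² = (5/9 + 1/653)² = (3274/5877)² = 10719076/34539129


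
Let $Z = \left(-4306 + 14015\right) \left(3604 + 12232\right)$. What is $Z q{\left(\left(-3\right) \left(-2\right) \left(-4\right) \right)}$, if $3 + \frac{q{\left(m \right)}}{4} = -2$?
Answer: $-3075034480$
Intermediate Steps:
$q{\left(m \right)} = -20$ ($q{\left(m \right)} = -12 + 4 \left(-2\right) = -12 - 8 = -20$)
$Z = 153751724$ ($Z = 9709 \cdot 15836 = 153751724$)
$Z q{\left(\left(-3\right) \left(-2\right) \left(-4\right) \right)} = 153751724 \left(-20\right) = -3075034480$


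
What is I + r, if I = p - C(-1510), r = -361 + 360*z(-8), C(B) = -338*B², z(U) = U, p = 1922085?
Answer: 772592644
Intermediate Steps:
r = -3241 (r = -361 + 360*(-8) = -361 - 2880 = -3241)
I = 772595885 (I = 1922085 - (-338)*(-1510)² = 1922085 - (-338)*2280100 = 1922085 - 1*(-770673800) = 1922085 + 770673800 = 772595885)
I + r = 772595885 - 3241 = 772592644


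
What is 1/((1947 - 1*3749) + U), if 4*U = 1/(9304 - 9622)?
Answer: -1272/2292145 ≈ -0.00055494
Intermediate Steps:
U = -1/1272 (U = 1/(4*(9304 - 9622)) = (¼)/(-318) = (¼)*(-1/318) = -1/1272 ≈ -0.00078616)
1/((1947 - 1*3749) + U) = 1/((1947 - 1*3749) - 1/1272) = 1/((1947 - 3749) - 1/1272) = 1/(-1802 - 1/1272) = 1/(-2292145/1272) = -1272/2292145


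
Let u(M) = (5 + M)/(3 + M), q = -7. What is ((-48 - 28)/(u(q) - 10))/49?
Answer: 8/49 ≈ 0.16327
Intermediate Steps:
u(M) = (5 + M)/(3 + M)
((-48 - 28)/(u(q) - 10))/49 = ((-48 - 28)/((5 - 7)/(3 - 7) - 10))/49 = (-76/(-2/(-4) - 10))/49 = (-76/(-¼*(-2) - 10))/49 = (-76/(½ - 10))/49 = (-76/(-19/2))/49 = (-76*(-2/19))/49 = (1/49)*8 = 8/49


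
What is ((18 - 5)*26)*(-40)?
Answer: -13520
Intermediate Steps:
((18 - 5)*26)*(-40) = (13*26)*(-40) = 338*(-40) = -13520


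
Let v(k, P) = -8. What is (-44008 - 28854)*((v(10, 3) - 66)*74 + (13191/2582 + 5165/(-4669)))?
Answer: 2403239684305029/6027679 ≈ 3.9870e+8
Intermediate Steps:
(-44008 - 28854)*((v(10, 3) - 66)*74 + (13191/2582 + 5165/(-4669))) = (-44008 - 28854)*((-8 - 66)*74 + (13191/2582 + 5165/(-4669))) = -72862*(-74*74 + (13191*(1/2582) + 5165*(-1/4669))) = -72862*(-5476 + (13191/2582 - 5165/4669)) = -72862*(-5476 + 48252749/12055358) = -72862*(-65966887659/12055358) = 2403239684305029/6027679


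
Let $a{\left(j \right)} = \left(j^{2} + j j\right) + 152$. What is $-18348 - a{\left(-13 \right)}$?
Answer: $-18838$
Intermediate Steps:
$a{\left(j \right)} = 152 + 2 j^{2}$ ($a{\left(j \right)} = \left(j^{2} + j^{2}\right) + 152 = 2 j^{2} + 152 = 152 + 2 j^{2}$)
$-18348 - a{\left(-13 \right)} = -18348 - \left(152 + 2 \left(-13\right)^{2}\right) = -18348 - \left(152 + 2 \cdot 169\right) = -18348 - \left(152 + 338\right) = -18348 - 490 = -18838$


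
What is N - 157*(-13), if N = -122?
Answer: 1919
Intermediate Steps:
N - 157*(-13) = -122 - 157*(-13) = -122 + 2041 = 1919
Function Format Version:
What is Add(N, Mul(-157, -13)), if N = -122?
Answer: 1919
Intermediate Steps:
Add(N, Mul(-157, -13)) = Add(-122, Mul(-157, -13)) = Add(-122, 2041) = 1919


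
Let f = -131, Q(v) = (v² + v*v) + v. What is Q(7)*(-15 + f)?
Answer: -15330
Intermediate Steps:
Q(v) = v + 2*v² (Q(v) = (v² + v²) + v = 2*v² + v = v + 2*v²)
Q(7)*(-15 + f) = (7*(1 + 2*7))*(-15 - 131) = (7*(1 + 14))*(-146) = (7*15)*(-146) = 105*(-146) = -15330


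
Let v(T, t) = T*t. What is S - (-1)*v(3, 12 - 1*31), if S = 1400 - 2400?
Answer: -1057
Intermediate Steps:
S = -1000
S - (-1)*v(3, 12 - 1*31) = -1000 - (-1)*3*(12 - 1*31) = -1000 - (-1)*3*(12 - 31) = -1000 - (-1)*3*(-19) = -1000 - (-1)*(-57) = -1000 - 1*57 = -1000 - 57 = -1057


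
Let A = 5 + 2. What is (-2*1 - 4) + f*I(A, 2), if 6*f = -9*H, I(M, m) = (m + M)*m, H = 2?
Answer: -60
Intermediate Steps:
A = 7
I(M, m) = m*(M + m) (I(M, m) = (M + m)*m = m*(M + m))
f = -3 (f = (-9*2)/6 = (⅙)*(-18) = -3)
(-2*1 - 4) + f*I(A, 2) = (-2*1 - 4) - 6*(7 + 2) = (-2 - 4) - 6*9 = -6 - 3*18 = -6 - 54 = -60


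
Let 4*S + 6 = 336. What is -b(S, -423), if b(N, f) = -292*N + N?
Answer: 48015/2 ≈ 24008.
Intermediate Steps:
S = 165/2 (S = -3/2 + (¼)*336 = -3/2 + 84 = 165/2 ≈ 82.500)
b(N, f) = -291*N
-b(S, -423) = -(-291)*165/2 = -1*(-48015/2) = 48015/2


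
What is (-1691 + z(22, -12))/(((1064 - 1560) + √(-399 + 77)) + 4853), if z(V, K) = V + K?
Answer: -7324117/18983771 + 1681*I*√322/18983771 ≈ -0.38581 + 0.001589*I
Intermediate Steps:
z(V, K) = K + V
(-1691 + z(22, -12))/(((1064 - 1560) + √(-399 + 77)) + 4853) = (-1691 + (-12 + 22))/(((1064 - 1560) + √(-399 + 77)) + 4853) = (-1691 + 10)/((-496 + √(-322)) + 4853) = -1681/((-496 + I*√322) + 4853) = -1681/(4357 + I*√322)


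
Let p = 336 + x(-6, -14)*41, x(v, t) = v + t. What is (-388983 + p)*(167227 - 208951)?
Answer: 16250121108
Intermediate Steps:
x(v, t) = t + v
p = -484 (p = 336 + (-14 - 6)*41 = 336 - 20*41 = 336 - 820 = -484)
(-388983 + p)*(167227 - 208951) = (-388983 - 484)*(167227 - 208951) = -389467*(-41724) = 16250121108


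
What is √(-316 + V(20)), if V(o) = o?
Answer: 2*I*√74 ≈ 17.205*I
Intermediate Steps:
√(-316 + V(20)) = √(-316 + 20) = √(-296) = 2*I*√74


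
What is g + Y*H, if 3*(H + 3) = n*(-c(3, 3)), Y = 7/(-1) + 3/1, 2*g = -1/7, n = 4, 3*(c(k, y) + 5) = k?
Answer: -395/42 ≈ -9.4048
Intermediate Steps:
c(k, y) = -5 + k/3
g = -1/14 (g = (-1/7)/2 = (-1*1/7)/2 = (1/2)*(-1/7) = -1/14 ≈ -0.071429)
Y = -4 (Y = 7*(-1) + 3*1 = -7 + 3 = -4)
H = 7/3 (H = -3 + (4*(-(-5 + (1/3)*3)))/3 = -3 + (4*(-(-5 + 1)))/3 = -3 + (4*(-1*(-4)))/3 = -3 + (4*4)/3 = -3 + (1/3)*16 = -3 + 16/3 = 7/3 ≈ 2.3333)
g + Y*H = -1/14 - 4*7/3 = -1/14 - 28/3 = -395/42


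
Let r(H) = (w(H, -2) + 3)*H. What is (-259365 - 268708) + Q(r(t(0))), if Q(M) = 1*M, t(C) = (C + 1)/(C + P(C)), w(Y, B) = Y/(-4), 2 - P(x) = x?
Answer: -8449145/16 ≈ -5.2807e+5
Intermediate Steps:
P(x) = 2 - x
w(Y, B) = -Y/4 (w(Y, B) = Y*(-1/4) = -Y/4)
t(C) = 1/2 + C/2 (t(C) = (C + 1)/(C + (2 - C)) = (1 + C)/2 = (1 + C)*(1/2) = 1/2 + C/2)
r(H) = H*(3 - H/4) (r(H) = (-H/4 + 3)*H = (3 - H/4)*H = H*(3 - H/4))
Q(M) = M
(-259365 - 268708) + Q(r(t(0))) = (-259365 - 268708) + (1/2 + (1/2)*0)*(12 - (1/2 + (1/2)*0))/4 = -528073 + (1/2 + 0)*(12 - (1/2 + 0))/4 = -528073 + (1/4)*(1/2)*(12 - 1*1/2) = -528073 + (1/4)*(1/2)*(12 - 1/2) = -528073 + (1/4)*(1/2)*(23/2) = -528073 + 23/16 = -8449145/16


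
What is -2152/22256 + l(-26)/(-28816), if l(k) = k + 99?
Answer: -3977295/40083056 ≈ -0.099226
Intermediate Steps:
l(k) = 99 + k
-2152/22256 + l(-26)/(-28816) = -2152/22256 + (99 - 26)/(-28816) = -2152*1/22256 + 73*(-1/28816) = -269/2782 - 73/28816 = -3977295/40083056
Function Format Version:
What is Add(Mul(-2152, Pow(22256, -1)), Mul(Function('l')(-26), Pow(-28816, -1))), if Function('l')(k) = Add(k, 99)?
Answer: Rational(-3977295, 40083056) ≈ -0.099226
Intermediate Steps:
Function('l')(k) = Add(99, k)
Add(Mul(-2152, Pow(22256, -1)), Mul(Function('l')(-26), Pow(-28816, -1))) = Add(Mul(-2152, Pow(22256, -1)), Mul(Add(99, -26), Pow(-28816, -1))) = Add(Mul(-2152, Rational(1, 22256)), Mul(73, Rational(-1, 28816))) = Add(Rational(-269, 2782), Rational(-73, 28816)) = Rational(-3977295, 40083056)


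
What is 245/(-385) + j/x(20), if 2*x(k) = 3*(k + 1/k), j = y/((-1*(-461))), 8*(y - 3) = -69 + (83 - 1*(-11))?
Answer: -3879386/6100413 ≈ -0.63592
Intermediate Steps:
y = 49/8 (y = 3 + (-69 + (83 - 1*(-11)))/8 = 3 + (-69 + (83 + 11))/8 = 3 + (-69 + 94)/8 = 3 + (⅛)*25 = 3 + 25/8 = 49/8 ≈ 6.1250)
j = 49/3688 (j = 49/(8*((-1*(-461)))) = (49/8)/461 = (49/8)*(1/461) = 49/3688 ≈ 0.013286)
x(k) = 3*k/2 + 3/(2*k) (x(k) = (3*(k + 1/k))/2 = (3*k + 3/k)/2 = 3*k/2 + 3/(2*k))
245/(-385) + j/x(20) = 245/(-385) + 49/(3688*(((3/2)*(1 + 20²)/20))) = 245*(-1/385) + 49/(3688*(((3/2)*(1/20)*(1 + 400)))) = -7/11 + 49/(3688*(((3/2)*(1/20)*401))) = -7/11 + 49/(3688*(1203/40)) = -7/11 + (49/3688)*(40/1203) = -7/11 + 245/554583 = -3879386/6100413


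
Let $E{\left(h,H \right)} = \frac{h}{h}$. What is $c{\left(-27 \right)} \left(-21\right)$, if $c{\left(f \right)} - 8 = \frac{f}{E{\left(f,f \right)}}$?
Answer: $399$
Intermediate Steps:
$E{\left(h,H \right)} = 1$
$c{\left(f \right)} = 8 + f$ ($c{\left(f \right)} = 8 + \frac{f}{1} = 8 + f 1 = 8 + f$)
$c{\left(-27 \right)} \left(-21\right) = \left(8 - 27\right) \left(-21\right) = \left(-19\right) \left(-21\right) = 399$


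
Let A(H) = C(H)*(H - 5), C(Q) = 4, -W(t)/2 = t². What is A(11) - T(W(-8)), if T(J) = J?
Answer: 152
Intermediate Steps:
W(t) = -2*t²
A(H) = -20 + 4*H (A(H) = 4*(H - 5) = 4*(-5 + H) = -20 + 4*H)
A(11) - T(W(-8)) = (-20 + 4*11) - (-2)*(-8)² = (-20 + 44) - (-2)*64 = 24 - 1*(-128) = 24 + 128 = 152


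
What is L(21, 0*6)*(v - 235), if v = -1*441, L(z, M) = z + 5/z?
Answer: -301496/21 ≈ -14357.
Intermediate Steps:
v = -441
L(21, 0*6)*(v - 235) = (21 + 5/21)*(-441 - 235) = (21 + 5*(1/21))*(-676) = (21 + 5/21)*(-676) = (446/21)*(-676) = -301496/21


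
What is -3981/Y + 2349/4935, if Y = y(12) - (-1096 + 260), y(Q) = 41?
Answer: -5862054/1442665 ≈ -4.0634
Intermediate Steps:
Y = 877 (Y = 41 - (-1096 + 260) = 41 - 1*(-836) = 41 + 836 = 877)
-3981/Y + 2349/4935 = -3981/877 + 2349/4935 = -3981*1/877 + 2349*(1/4935) = -3981/877 + 783/1645 = -5862054/1442665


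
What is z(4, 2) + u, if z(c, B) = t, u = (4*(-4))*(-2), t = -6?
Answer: 26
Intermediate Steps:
u = 32 (u = -16*(-2) = 32)
z(c, B) = -6
z(4, 2) + u = -6 + 32 = 26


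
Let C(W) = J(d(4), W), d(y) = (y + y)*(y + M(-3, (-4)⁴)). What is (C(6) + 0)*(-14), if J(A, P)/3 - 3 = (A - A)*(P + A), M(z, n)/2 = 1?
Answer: -126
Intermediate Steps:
M(z, n) = 2 (M(z, n) = 2*1 = 2)
d(y) = 2*y*(2 + y) (d(y) = (y + y)*(y + 2) = (2*y)*(2 + y) = 2*y*(2 + y))
J(A, P) = 9 (J(A, P) = 9 + 3*((A - A)*(P + A)) = 9 + 3*(0*(A + P)) = 9 + 3*0 = 9 + 0 = 9)
C(W) = 9
(C(6) + 0)*(-14) = (9 + 0)*(-14) = 9*(-14) = -126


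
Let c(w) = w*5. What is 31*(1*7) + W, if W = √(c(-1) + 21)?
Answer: 221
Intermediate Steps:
c(w) = 5*w
W = 4 (W = √(5*(-1) + 21) = √(-5 + 21) = √16 = 4)
31*(1*7) + W = 31*(1*7) + 4 = 31*7 + 4 = 217 + 4 = 221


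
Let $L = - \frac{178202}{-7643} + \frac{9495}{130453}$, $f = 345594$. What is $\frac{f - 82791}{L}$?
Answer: $\frac{262028330078037}{23319555791} \approx 11236.0$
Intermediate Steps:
$L = \frac{23319555791}{997052279}$ ($L = \left(-178202\right) \left(- \frac{1}{7643}\right) + 9495 \cdot \frac{1}{130453} = \frac{178202}{7643} + \frac{9495}{130453} = \frac{23319555791}{997052279} \approx 23.388$)
$\frac{f - 82791}{L} = \frac{345594 - 82791}{\frac{23319555791}{997052279}} = \left(345594 - 82791\right) \frac{997052279}{23319555791} = 262803 \cdot \frac{997052279}{23319555791} = \frac{262028330078037}{23319555791}$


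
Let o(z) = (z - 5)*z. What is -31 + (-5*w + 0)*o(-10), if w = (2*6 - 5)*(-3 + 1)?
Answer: 10469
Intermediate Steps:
o(z) = z*(-5 + z) (o(z) = (-5 + z)*z = z*(-5 + z))
w = -14 (w = (12 - 5)*(-2) = 7*(-2) = -14)
-31 + (-5*w + 0)*o(-10) = -31 + (-5*(-14) + 0)*(-10*(-5 - 10)) = -31 + (70 + 0)*(-10*(-15)) = -31 + 70*150 = -31 + 10500 = 10469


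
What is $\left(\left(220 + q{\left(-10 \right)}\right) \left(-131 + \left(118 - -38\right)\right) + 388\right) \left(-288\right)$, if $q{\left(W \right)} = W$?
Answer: $-1623744$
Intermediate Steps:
$\left(\left(220 + q{\left(-10 \right)}\right) \left(-131 + \left(118 - -38\right)\right) + 388\right) \left(-288\right) = \left(\left(220 - 10\right) \left(-131 + \left(118 - -38\right)\right) + 388\right) \left(-288\right) = \left(210 \left(-131 + \left(118 + 38\right)\right) + 388\right) \left(-288\right) = \left(210 \left(-131 + 156\right) + 388\right) \left(-288\right) = \left(210 \cdot 25 + 388\right) \left(-288\right) = \left(5250 + 388\right) \left(-288\right) = 5638 \left(-288\right) = -1623744$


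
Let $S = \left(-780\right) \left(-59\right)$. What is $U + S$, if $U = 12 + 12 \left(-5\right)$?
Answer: $45972$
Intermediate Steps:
$U = -48$ ($U = 12 - 60 = -48$)
$S = 46020$
$U + S = -48 + 46020 = 45972$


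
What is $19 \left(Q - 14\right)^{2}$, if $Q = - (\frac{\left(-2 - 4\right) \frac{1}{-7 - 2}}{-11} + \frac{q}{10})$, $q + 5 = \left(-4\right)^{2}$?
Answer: $\frac{467996011}{108900} \approx 4297.5$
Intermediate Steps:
$q = 11$ ($q = -5 + \left(-4\right)^{2} = -5 + 16 = 11$)
$Q = - \frac{343}{330}$ ($Q = - (\frac{\left(-2 - 4\right) \frac{1}{-7 - 2}}{-11} + \frac{11}{10}) = - (- \frac{6}{-9} \left(- \frac{1}{11}\right) + 11 \cdot \frac{1}{10}) = - (\left(-6\right) \left(- \frac{1}{9}\right) \left(- \frac{1}{11}\right) + \frac{11}{10}) = - (\frac{2}{3} \left(- \frac{1}{11}\right) + \frac{11}{10}) = - (- \frac{2}{33} + \frac{11}{10}) = \left(-1\right) \frac{343}{330} = - \frac{343}{330} \approx -1.0394$)
$19 \left(Q - 14\right)^{2} = 19 \left(- \frac{343}{330} - 14\right)^{2} = 19 \left(- \frac{4963}{330}\right)^{2} = 19 \cdot \frac{24631369}{108900} = \frac{467996011}{108900}$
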